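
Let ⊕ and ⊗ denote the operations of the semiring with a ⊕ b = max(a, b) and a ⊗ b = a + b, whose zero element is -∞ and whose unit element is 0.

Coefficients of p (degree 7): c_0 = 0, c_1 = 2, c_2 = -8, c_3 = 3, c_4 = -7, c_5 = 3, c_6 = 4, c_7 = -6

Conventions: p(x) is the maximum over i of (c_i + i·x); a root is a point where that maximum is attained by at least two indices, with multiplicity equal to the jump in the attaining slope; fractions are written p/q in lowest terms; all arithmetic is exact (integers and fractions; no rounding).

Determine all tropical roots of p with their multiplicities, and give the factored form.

hull edge (i=0, c=0) to (i=1, c=2): slope 2, span 1
hull edge (i=1, c=2) to (i=3, c=3): slope 1/2, span 2
hull edge (i=3, c=3) to (i=6, c=4): slope 1/3, span 3
hull edge (i=6, c=4) to (i=7, c=-6): slope -10, span 1
Factored form: p(x) = -6 ⊗ (x ⊕ (-2)) ⊗ (x ⊕ (-1/2)) ⊗ (x ⊕ (-1/2)) ⊗ (x ⊕ (-1/3)) ⊗ (x ⊕ (-1/3)) ⊗ (x ⊕ (-1/3)) ⊗ (x ⊕ 10)
Answer: roots = -2 (mult 1), -1/2 (mult 2), -1/3 (mult 3), 10 (mult 1)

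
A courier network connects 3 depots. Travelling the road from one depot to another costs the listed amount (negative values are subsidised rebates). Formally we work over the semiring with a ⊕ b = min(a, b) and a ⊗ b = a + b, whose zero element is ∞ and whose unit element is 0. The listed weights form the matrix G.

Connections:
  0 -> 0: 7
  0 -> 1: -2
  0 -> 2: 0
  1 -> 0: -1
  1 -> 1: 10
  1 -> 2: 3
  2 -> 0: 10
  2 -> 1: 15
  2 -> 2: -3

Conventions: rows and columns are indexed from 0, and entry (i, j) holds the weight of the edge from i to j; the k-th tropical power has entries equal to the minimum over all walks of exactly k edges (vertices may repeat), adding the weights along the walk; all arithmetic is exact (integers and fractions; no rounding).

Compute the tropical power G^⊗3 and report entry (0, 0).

G^⊗2:
  [-3, 5, -3]
  [6, -3, -1]
  [7, 8, -6]
G^⊗3:
  [4, -5, -6]
  [-4, 4, -4]
  [4, 5, -9]
Key observation: the optimum is the walk 0->0->1->0, with weight 7 + (-2) + (-1) = 4.
Optimal value attained by: walk 0->0->1->0.
Answer: (G^⊗3)[0][0] = 4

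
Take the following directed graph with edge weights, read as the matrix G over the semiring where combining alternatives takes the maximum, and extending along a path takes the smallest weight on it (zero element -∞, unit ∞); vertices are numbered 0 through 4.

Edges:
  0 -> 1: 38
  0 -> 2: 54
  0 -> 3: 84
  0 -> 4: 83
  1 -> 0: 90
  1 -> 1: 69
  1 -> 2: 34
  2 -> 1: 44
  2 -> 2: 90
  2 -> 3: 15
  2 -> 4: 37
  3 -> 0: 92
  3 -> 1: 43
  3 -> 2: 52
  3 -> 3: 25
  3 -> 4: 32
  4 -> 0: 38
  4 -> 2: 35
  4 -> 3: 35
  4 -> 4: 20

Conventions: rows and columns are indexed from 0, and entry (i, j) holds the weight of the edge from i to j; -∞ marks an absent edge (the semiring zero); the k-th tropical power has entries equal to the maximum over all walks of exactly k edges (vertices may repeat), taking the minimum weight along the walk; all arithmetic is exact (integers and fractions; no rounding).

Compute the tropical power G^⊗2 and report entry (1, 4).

G^⊗2:
  [84, 44, 54, 35, 37]
  [69, 69, 54, 84, 83]
  [44, 44, 90, 35, 37]
  [43, 44, 54, 84, 83]
  [35, 38, 38, 38, 38]
Key observation: the optimum is the walk 1->0->4, with weight 90 min 83 = 83.
Optimal value attained by: walk 1->0->4.
Answer: (G^⊗2)[1][4] = 83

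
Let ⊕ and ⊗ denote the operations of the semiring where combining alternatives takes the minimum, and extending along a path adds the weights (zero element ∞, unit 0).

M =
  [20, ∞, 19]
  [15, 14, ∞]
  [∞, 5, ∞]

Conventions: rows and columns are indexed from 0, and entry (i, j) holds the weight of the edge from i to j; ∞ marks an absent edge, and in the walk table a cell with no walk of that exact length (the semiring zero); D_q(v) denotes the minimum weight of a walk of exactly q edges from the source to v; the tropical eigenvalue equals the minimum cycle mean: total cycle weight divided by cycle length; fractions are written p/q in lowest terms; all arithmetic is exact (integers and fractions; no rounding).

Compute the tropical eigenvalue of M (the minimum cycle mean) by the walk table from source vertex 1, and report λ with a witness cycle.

q=0: [∞, 0, ∞]
q=1: [15, 14, ∞]
q=2: [29, 28, 34]
q=3: [43, 39, 48]
Optimal cycle mean attained by: cycle 0->2->1->0, total 19 + 5 + 15, length 3.
Answer: λ = 13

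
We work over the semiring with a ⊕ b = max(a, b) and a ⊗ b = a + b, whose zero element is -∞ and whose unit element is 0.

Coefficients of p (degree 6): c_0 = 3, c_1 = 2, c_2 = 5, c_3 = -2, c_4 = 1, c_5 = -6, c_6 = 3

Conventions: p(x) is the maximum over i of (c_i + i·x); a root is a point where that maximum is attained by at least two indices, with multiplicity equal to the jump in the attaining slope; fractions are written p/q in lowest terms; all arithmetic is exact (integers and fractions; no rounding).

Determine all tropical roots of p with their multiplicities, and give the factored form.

hull edge (i=0, c=3) to (i=2, c=5): slope 1, span 2
hull edge (i=2, c=5) to (i=6, c=3): slope -1/2, span 4
Factored form: p(x) = 3 ⊗ (x ⊕ (-1)) ⊗ (x ⊕ (-1)) ⊗ (x ⊕ 1/2) ⊗ (x ⊕ 1/2) ⊗ (x ⊕ 1/2) ⊗ (x ⊕ 1/2)
Answer: roots = -1 (mult 2), 1/2 (mult 4)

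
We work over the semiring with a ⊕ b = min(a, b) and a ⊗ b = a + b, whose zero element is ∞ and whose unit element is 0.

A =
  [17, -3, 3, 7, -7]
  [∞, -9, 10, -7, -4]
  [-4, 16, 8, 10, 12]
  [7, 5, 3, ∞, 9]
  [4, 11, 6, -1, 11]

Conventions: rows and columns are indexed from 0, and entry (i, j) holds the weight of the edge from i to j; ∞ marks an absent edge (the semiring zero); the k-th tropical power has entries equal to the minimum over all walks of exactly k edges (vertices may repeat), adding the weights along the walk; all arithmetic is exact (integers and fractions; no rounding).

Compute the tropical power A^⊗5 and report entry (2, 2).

A^⊗2:
  [-3, -12, -1, -10, -7]
  [0, -18, -4, -16, -13]
  [4, -7, -1, 3, -11]
  [-1, -4, 10, -2, 0]
  [2, 1, 2, 4, -3]
A^⊗3:
  [-5, -21, -7, -19, -16]
  [-9, -27, -13, -25, -22]
  [-7, -16, -5, -14, -11]
  [4, -13, 1, -11, -8]
  [-2, -8, 3, -6, -5]
A^⊗4:
  [-12, -30, -16, -28, -25]
  [-18, -36, -22, -34, -31]
  [-9, -25, -11, -23, -20]
  [-4, -22, -8, -20, -17]
  [-1, -17, -3, -15, -12]
A^⊗5:
  [-21, -39, -25, -37, -34]
  [-27, -45, -31, -43, -40]
  [-16, -34, -20, -32, -29]
  [-13, -31, -17, -29, -26]
  [-8, -26, -12, -24, -21]
Key observation: the optimum is the walk 2->0->1->1->3->2, with weight (-4) + (-3) + (-9) + (-7) + 3 = -20.
Optimal value attained by: walk 2->0->1->1->3->2.
Answer: (A^⊗5)[2][2] = -20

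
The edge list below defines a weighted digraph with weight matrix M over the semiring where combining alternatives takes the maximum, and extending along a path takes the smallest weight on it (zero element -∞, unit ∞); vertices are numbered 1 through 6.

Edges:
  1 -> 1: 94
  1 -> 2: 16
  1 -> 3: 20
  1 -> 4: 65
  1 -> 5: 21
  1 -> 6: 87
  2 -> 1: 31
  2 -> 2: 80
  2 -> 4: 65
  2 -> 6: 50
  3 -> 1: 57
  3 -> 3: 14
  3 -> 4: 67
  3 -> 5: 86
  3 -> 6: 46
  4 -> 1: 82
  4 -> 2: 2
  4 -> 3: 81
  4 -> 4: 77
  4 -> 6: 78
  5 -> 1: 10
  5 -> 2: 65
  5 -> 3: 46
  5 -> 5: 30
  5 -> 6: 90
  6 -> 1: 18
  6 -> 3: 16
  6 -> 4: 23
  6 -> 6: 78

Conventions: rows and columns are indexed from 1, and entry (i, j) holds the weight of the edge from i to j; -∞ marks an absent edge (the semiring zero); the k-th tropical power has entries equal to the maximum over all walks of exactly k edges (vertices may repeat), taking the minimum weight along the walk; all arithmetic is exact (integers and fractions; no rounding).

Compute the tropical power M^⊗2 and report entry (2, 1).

M^⊗2:
  [94, 21, 65, 65, 21, 87]
  [65, 80, 65, 65, 21, 65]
  [67, 65, 67, 67, 30, 86]
  [82, 16, 77, 77, 81, 82]
  [46, 65, 30, 65, 46, 78]
  [23, 16, 23, 23, 18, 78]
Key observation: the optimum is the walk 2->4->1, with weight 65 min 82 = 65.
Optimal value attained by: walk 2->4->1.
Answer: (M^⊗2)[2][1] = 65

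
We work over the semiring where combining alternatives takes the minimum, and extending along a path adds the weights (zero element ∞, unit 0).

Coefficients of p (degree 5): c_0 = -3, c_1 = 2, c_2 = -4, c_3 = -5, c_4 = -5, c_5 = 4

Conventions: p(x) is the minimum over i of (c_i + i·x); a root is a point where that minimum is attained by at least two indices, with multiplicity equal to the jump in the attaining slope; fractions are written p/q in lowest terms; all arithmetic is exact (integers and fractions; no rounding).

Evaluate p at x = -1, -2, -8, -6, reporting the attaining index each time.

p(-1) = min(-3+0·(-1)=-3, 2+1·(-1)=1, -4+2·(-1)=-6, -5+3·(-1)=-8, -5+4·(-1)=-9, 4+5·(-1)=-1) = -9 (attained by i=4)
p(-2) = min(-3+0·(-2)=-3, 2+1·(-2)=0, -4+2·(-2)=-8, -5+3·(-2)=-11, -5+4·(-2)=-13, 4+5·(-2)=-6) = -13 (attained by i=4)
p(-8) = min(-3+0·(-8)=-3, 2+1·(-8)=-6, -4+2·(-8)=-20, -5+3·(-8)=-29, -5+4·(-8)=-37, 4+5·(-8)=-36) = -37 (attained by i=4)
p(-6) = min(-3+0·(-6)=-3, 2+1·(-6)=-4, -4+2·(-6)=-16, -5+3·(-6)=-23, -5+4·(-6)=-29, 4+5·(-6)=-26) = -29 (attained by i=4)
Answer: p(-1) = -9; p(-2) = -13; p(-8) = -37; p(-6) = -29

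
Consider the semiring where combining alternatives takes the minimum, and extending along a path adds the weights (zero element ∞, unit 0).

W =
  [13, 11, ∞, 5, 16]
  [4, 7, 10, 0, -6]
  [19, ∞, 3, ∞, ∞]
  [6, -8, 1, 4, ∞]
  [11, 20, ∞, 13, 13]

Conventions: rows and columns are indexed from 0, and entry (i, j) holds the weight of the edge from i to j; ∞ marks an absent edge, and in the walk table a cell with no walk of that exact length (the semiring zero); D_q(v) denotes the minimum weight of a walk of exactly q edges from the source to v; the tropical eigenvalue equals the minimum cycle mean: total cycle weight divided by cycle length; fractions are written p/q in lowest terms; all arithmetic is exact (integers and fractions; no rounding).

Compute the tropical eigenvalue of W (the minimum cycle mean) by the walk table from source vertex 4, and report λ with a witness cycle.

q=0: [∞, ∞, ∞, ∞, 0]
q=1: [11, 20, ∞, 13, 13]
q=2: [19, 5, 14, 16, 14]
q=3: [9, 8, 15, 5, -1]
q=4: [10, -3, 6, 8, 2]
q=5: [1, 0, 7, -3, -9]
Optimal cycle mean attained by: cycle 1->3->1, total 0 + (-8), length 2.
Answer: λ = -4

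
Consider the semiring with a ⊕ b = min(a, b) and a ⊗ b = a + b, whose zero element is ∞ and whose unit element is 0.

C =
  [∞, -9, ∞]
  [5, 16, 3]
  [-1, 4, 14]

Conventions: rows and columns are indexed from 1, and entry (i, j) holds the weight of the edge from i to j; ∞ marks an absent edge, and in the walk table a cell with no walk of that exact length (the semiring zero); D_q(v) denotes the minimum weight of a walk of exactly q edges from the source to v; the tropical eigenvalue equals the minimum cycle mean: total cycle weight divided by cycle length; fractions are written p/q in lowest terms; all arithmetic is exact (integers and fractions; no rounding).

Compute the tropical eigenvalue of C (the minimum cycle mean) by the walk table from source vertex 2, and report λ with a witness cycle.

q=0: [∞, 0, ∞]
q=1: [5, 16, 3]
q=2: [2, -4, 17]
q=3: [1, -7, -1]
Optimal cycle mean attained by: cycle 1->2->3->1, total (-9) + 3 + (-1), length 3.
Answer: λ = -7/3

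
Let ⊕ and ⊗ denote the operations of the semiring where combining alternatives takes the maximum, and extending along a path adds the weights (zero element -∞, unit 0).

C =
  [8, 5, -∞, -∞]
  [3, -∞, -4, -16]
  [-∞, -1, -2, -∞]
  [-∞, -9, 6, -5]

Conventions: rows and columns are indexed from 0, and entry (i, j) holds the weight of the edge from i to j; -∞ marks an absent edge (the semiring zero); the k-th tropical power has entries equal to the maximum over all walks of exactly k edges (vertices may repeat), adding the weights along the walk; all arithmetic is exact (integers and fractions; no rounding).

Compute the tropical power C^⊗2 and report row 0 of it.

C^⊗2:
  [16, 13, 1, -11]
  [11, 8, -6, -21]
  [2, -3, -4, -17]
  [-6, 5, 4, -10]
Answer: row 0 of C^⊗2 = [16, 13, 1, -11]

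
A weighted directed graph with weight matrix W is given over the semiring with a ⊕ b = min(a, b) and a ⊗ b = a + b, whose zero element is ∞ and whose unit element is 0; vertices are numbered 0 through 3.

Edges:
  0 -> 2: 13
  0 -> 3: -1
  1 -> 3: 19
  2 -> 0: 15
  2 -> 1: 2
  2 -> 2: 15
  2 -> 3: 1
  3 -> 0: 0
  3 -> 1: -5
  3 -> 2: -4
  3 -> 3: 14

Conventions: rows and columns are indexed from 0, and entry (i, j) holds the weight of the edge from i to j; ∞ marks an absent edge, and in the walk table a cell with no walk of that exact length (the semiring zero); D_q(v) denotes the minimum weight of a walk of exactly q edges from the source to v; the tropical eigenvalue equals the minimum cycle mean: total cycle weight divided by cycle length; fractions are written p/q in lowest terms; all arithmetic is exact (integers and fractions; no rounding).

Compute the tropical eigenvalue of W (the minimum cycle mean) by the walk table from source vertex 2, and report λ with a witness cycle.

q=0: [∞, ∞, 0, ∞]
q=1: [15, 2, 15, 1]
q=2: [1, -4, -3, 14]
q=3: [12, -1, 10, -2]
q=4: [-2, -7, -6, 11]
Optimal cycle mean attained by: cycle 2->3->2, total 1 + (-4), length 2.
Answer: λ = -3/2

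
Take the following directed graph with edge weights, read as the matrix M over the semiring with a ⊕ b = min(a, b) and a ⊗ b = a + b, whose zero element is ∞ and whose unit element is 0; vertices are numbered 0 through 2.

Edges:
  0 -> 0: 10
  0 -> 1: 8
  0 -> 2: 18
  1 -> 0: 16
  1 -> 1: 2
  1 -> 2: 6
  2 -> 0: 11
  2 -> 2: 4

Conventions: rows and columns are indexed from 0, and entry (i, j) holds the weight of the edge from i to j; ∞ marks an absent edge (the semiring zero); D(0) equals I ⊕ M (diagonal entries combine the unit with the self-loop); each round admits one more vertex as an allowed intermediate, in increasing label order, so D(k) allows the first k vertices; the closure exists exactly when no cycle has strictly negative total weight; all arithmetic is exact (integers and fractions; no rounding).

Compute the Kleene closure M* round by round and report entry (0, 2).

D(0):
  [0, 8, 18]
  [16, 0, 6]
  [11, ∞, 0]
D(1):
  [0, 8, 18]
  [16, 0, 6]
  [11, 19, 0]
D(2):
  [0, 8, 14]
  [16, 0, 6]
  [11, 19, 0]
D(3):
  [0, 8, 14]
  [16, 0, 6]
  [11, 19, 0]
Answer: M*[0][2] = 14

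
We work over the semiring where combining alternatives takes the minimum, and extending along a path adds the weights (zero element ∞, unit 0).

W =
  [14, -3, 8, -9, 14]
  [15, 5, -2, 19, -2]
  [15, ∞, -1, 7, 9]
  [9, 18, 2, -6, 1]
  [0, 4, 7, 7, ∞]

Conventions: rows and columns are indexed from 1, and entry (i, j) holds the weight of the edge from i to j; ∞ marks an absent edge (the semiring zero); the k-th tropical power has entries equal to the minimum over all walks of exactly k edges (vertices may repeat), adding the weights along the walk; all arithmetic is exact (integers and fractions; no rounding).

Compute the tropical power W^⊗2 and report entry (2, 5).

W^⊗2:
  [0, 2, -7, -15, -8]
  [-2, 2, -3, 5, 3]
  [9, 12, -2, 1, 8]
  [1, 5, -4, -12, -5]
  [14, -3, 2, -9, 2]
Key observation: the optimum is the walk 2->2->5, with weight 5 + (-2) = 3.
Optimal value attained by: walk 2->2->5.
Answer: (W^⊗2)[2][5] = 3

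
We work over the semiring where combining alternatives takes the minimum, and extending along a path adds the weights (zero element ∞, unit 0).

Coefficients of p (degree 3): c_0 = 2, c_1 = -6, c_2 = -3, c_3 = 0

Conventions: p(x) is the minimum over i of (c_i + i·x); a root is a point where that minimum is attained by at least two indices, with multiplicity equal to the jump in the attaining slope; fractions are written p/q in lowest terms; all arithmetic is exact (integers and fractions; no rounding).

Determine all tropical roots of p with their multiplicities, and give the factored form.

hull edge (i=0, c=2) to (i=1, c=-6): slope -8, span 1
hull edge (i=1, c=-6) to (i=3, c=0): slope 3, span 2
Factored form: p(x) = 0 ⊗ (x ⊕ (-3)) ⊗ (x ⊕ (-3)) ⊗ (x ⊕ 8)
Answer: roots = -3 (mult 2), 8 (mult 1)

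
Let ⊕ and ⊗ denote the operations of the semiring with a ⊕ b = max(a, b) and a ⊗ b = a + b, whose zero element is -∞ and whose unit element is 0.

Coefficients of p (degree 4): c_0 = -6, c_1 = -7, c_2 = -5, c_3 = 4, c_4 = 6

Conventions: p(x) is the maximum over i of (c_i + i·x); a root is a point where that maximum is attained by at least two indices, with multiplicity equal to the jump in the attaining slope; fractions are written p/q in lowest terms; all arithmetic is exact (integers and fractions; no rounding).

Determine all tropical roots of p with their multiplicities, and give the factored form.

hull edge (i=0, c=-6) to (i=3, c=4): slope 10/3, span 3
hull edge (i=3, c=4) to (i=4, c=6): slope 2, span 1
Factored form: p(x) = 6 ⊗ (x ⊕ (-10/3)) ⊗ (x ⊕ (-10/3)) ⊗ (x ⊕ (-10/3)) ⊗ (x ⊕ (-2))
Answer: roots = -10/3 (mult 3), -2 (mult 1)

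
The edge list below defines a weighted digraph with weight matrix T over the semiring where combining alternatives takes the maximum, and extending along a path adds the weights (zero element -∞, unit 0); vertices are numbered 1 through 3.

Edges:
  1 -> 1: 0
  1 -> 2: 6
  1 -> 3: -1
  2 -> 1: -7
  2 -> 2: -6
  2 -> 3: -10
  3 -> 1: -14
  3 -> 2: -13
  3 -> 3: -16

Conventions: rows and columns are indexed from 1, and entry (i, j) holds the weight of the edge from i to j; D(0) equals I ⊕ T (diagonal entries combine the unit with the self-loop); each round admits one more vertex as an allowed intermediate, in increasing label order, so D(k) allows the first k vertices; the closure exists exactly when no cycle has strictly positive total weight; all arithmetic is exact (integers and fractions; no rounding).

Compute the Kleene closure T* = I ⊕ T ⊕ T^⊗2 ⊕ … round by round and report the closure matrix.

D(0):
  [0, 6, -1]
  [-7, 0, -10]
  [-14, -13, 0]
D(1):
  [0, 6, -1]
  [-7, 0, -8]
  [-14, -8, 0]
D(2):
  [0, 6, -1]
  [-7, 0, -8]
  [-14, -8, 0]
D(3):
  [0, 6, -1]
  [-7, 0, -8]
  [-14, -8, 0]
Answer: T* = [[0, 6, -1], [-7, 0, -8], [-14, -8, 0]]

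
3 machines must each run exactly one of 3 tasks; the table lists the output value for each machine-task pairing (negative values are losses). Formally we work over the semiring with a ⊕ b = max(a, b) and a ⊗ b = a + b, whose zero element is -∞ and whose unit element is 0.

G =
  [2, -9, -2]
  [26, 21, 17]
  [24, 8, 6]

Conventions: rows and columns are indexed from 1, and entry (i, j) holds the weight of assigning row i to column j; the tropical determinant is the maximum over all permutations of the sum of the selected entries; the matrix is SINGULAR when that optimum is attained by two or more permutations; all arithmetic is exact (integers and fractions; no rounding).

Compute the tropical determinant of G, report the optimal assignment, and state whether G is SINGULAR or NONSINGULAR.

σ = (1, 2, 3): 2 + 21 + 6 = 29
σ = (1, 3, 2): 2 + 17 + 8 = 27
σ = (2, 1, 3): (-9) + 26 + 6 = 23
σ = (2, 3, 1): (-9) + 17 + 24 = 32
σ = (3, 1, 2): (-2) + 26 + 8 = 32
σ = (3, 2, 1): (-2) + 21 + 24 = 43
Optimal value attained by: σ = (3, 2, 1).
Answer: det⊕(G) = 43; verdict: NONSINGULAR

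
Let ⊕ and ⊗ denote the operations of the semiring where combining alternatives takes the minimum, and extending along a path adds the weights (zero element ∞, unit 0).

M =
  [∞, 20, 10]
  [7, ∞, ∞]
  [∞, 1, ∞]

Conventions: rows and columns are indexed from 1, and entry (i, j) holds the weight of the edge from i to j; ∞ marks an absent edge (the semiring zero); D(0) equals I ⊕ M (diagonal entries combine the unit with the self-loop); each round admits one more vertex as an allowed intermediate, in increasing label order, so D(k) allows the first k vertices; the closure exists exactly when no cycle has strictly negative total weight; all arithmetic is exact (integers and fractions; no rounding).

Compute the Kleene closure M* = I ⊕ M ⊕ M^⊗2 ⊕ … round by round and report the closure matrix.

D(0):
  [0, 20, 10]
  [7, 0, ∞]
  [∞, 1, 0]
D(1):
  [0, 20, 10]
  [7, 0, 17]
  [∞, 1, 0]
D(2):
  [0, 20, 10]
  [7, 0, 17]
  [8, 1, 0]
D(3):
  [0, 11, 10]
  [7, 0, 17]
  [8, 1, 0]
Answer: M* = [[0, 11, 10], [7, 0, 17], [8, 1, 0]]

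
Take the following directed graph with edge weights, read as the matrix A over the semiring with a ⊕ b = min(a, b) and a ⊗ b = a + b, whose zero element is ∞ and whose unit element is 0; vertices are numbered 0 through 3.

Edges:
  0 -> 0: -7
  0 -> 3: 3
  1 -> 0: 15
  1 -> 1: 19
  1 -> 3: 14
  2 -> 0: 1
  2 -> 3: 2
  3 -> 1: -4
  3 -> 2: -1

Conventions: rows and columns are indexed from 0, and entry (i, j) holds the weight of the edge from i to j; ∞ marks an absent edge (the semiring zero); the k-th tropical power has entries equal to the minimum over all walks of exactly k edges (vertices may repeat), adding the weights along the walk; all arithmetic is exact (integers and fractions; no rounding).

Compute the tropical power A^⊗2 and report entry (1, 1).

A^⊗2:
  [-14, -1, 2, -4]
  [8, 10, 13, 18]
  [-6, -2, 1, 4]
  [0, 15, ∞, 1]
Key observation: the optimum is the walk 1->3->1, with weight 14 + (-4) = 10.
Optimal value attained by: walk 1->3->1.
Answer: (A^⊗2)[1][1] = 10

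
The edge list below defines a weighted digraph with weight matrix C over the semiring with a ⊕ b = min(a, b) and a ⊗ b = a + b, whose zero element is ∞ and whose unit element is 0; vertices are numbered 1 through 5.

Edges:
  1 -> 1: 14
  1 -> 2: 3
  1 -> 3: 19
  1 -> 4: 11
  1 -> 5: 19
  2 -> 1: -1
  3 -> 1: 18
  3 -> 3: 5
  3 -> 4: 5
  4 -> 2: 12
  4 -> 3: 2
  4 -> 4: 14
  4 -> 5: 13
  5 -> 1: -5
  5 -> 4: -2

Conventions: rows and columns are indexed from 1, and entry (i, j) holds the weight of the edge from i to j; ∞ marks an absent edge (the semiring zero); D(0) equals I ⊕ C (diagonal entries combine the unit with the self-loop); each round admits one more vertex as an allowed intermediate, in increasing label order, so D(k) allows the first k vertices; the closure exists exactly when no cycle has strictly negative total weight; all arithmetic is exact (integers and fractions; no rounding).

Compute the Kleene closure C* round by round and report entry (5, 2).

D(0):
  [0, 3, 19, 11, 19]
  [-1, 0, ∞, ∞, ∞]
  [18, ∞, 0, 5, ∞]
  [∞, 12, 2, 0, 13]
  [-5, ∞, ∞, -2, 0]
D(1):
  [0, 3, 19, 11, 19]
  [-1, 0, 18, 10, 18]
  [18, 21, 0, 5, 37]
  [∞, 12, 2, 0, 13]
  [-5, -2, 14, -2, 0]
D(2):
  [0, 3, 19, 11, 19]
  [-1, 0, 18, 10, 18]
  [18, 21, 0, 5, 37]
  [11, 12, 2, 0, 13]
  [-5, -2, 14, -2, 0]
D(3):
  [0, 3, 19, 11, 19]
  [-1, 0, 18, 10, 18]
  [18, 21, 0, 5, 37]
  [11, 12, 2, 0, 13]
  [-5, -2, 14, -2, 0]
D(4):
  [0, 3, 13, 11, 19]
  [-1, 0, 12, 10, 18]
  [16, 17, 0, 5, 18]
  [11, 12, 2, 0, 13]
  [-5, -2, 0, -2, 0]
D(5):
  [0, 3, 13, 11, 19]
  [-1, 0, 12, 10, 18]
  [13, 16, 0, 5, 18]
  [8, 11, 2, 0, 13]
  [-5, -2, 0, -2, 0]
Answer: C*[5][2] = -2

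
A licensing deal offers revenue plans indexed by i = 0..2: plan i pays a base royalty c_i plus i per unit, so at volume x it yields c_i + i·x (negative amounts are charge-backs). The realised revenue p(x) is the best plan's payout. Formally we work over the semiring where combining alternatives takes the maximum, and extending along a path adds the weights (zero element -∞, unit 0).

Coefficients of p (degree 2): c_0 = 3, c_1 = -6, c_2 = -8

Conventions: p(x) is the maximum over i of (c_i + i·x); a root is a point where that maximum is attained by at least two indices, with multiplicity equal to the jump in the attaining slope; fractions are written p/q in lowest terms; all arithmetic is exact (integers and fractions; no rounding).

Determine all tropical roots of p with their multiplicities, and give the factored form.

hull edge (i=0, c=3) to (i=2, c=-8): slope -11/2, span 2
Factored form: p(x) = -8 ⊗ (x ⊕ 11/2) ⊗ (x ⊕ 11/2)
Answer: roots = 11/2 (mult 2)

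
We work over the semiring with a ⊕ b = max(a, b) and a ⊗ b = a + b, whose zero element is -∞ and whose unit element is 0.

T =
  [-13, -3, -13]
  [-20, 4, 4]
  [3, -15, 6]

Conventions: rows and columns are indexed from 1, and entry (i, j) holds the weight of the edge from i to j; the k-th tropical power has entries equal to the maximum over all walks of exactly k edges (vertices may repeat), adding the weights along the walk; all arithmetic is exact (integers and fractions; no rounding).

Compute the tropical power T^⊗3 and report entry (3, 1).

T^⊗2:
  [-10, 1, 1]
  [7, 8, 10]
  [9, 0, 12]
T^⊗3:
  [4, 5, 7]
  [13, 12, 16]
  [15, 6, 18]
Key observation: the optimum is the walk 3->3->3->1, with weight 6 + 6 + 3 = 15.
Optimal value attained by: walk 3->3->3->1.
Answer: (T^⊗3)[3][1] = 15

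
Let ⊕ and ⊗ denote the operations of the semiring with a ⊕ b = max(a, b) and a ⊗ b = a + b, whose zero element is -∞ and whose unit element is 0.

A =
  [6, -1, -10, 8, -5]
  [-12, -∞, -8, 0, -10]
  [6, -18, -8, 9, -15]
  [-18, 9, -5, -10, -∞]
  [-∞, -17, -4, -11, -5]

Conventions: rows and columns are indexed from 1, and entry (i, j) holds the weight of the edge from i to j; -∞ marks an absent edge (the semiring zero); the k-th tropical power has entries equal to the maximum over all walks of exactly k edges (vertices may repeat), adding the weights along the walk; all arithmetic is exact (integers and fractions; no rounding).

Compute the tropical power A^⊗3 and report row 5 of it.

A^⊗2:
  [12, 17, 3, 14, 1]
  [-2, 9, -5, 1, -15]
  [12, 18, 4, 14, 1]
  [1, -1, 1, 9, -1]
  [2, -2, -9, 5, -10]
A^⊗3:
  [18, 23, 9, 20, 7]
  [4, 10, 1, 9, -1]
  [18, 23, 10, 20, 8]
  [7, 18, 4, 10, -4]
  [8, 14, 0, 10, -3]
Answer: row 5 of A^⊗3 = [8, 14, 0, 10, -3]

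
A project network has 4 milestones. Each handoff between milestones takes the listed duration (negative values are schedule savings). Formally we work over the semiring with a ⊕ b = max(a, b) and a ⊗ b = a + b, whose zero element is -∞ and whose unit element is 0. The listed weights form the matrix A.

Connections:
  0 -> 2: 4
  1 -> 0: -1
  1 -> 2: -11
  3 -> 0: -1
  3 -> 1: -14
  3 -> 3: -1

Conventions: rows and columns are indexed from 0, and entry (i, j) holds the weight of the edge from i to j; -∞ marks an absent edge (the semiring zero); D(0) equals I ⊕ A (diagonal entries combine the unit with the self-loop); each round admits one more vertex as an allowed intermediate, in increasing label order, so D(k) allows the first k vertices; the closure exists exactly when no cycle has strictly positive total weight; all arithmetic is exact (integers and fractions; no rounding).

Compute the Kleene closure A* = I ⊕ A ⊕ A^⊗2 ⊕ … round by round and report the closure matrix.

D(0):
  [0, -∞, 4, -∞]
  [-1, 0, -11, -∞]
  [-∞, -∞, 0, -∞]
  [-1, -14, -∞, 0]
D(1):
  [0, -∞, 4, -∞]
  [-1, 0, 3, -∞]
  [-∞, -∞, 0, -∞]
  [-1, -14, 3, 0]
D(2):
  [0, -∞, 4, -∞]
  [-1, 0, 3, -∞]
  [-∞, -∞, 0, -∞]
  [-1, -14, 3, 0]
D(3):
  [0, -∞, 4, -∞]
  [-1, 0, 3, -∞]
  [-∞, -∞, 0, -∞]
  [-1, -14, 3, 0]
D(4):
  [0, -∞, 4, -∞]
  [-1, 0, 3, -∞]
  [-∞, -∞, 0, -∞]
  [-1, -14, 3, 0]
Answer: A* = [[0, -∞, 4, -∞], [-1, 0, 3, -∞], [-∞, -∞, 0, -∞], [-1, -14, 3, 0]]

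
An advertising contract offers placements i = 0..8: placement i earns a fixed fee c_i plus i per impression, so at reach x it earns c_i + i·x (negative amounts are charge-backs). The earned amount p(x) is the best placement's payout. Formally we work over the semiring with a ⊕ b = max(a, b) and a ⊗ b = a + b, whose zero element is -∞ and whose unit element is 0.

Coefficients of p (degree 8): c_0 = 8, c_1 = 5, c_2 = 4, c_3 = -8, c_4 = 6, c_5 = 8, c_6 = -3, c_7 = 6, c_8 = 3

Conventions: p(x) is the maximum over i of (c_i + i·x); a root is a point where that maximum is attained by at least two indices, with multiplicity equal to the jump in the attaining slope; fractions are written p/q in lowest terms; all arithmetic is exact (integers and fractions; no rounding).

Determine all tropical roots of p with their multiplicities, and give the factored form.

hull edge (i=0, c=8) to (i=5, c=8): slope 0, span 5
hull edge (i=5, c=8) to (i=7, c=6): slope -1, span 2
hull edge (i=7, c=6) to (i=8, c=3): slope -3, span 1
Factored form: p(x) = 3 ⊗ (x ⊕ 0) ⊗ (x ⊕ 0) ⊗ (x ⊕ 0) ⊗ (x ⊕ 0) ⊗ (x ⊕ 0) ⊗ (x ⊕ 1) ⊗ (x ⊕ 1) ⊗ (x ⊕ 3)
Answer: roots = 0 (mult 5), 1 (mult 2), 3 (mult 1)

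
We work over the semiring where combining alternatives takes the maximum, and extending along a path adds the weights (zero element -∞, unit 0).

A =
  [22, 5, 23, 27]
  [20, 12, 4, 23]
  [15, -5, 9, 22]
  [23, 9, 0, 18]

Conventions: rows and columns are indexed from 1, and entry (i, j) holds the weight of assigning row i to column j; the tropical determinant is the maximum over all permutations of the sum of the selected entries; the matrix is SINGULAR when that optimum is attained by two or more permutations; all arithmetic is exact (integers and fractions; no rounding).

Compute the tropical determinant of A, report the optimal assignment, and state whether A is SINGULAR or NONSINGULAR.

σ = (1, 2, 3, 4): 22 + 12 + 9 + 18 = 61
σ = (1, 2, 4, 3): 22 + 12 + 22 + 0 = 56
σ = (1, 3, 2, 4): 22 + 4 + (-5) + 18 = 39
σ = (1, 3, 4, 2): 22 + 4 + 22 + 9 = 57
σ = (1, 4, 2, 3): 22 + 23 + (-5) + 0 = 40
σ = (1, 4, 3, 2): 22 + 23 + 9 + 9 = 63
σ = (2, 1, 3, 4): 5 + 20 + 9 + 18 = 52
σ = (2, 1, 4, 3): 5 + 20 + 22 + 0 = 47
σ = (2, 3, 1, 4): 5 + 4 + 15 + 18 = 42
σ = (2, 3, 4, 1): 5 + 4 + 22 + 23 = 54
σ = (2, 4, 1, 3): 5 + 23 + 15 + 0 = 43
σ = (2, 4, 3, 1): 5 + 23 + 9 + 23 = 60
σ = (3, 1, 2, 4): 23 + 20 + (-5) + 18 = 56
σ = (3, 1, 4, 2): 23 + 20 + 22 + 9 = 74
σ = (3, 2, 1, 4): 23 + 12 + 15 + 18 = 68
σ = (3, 2, 4, 1): 23 + 12 + 22 + 23 = 80
σ = (3, 4, 1, 2): 23 + 23 + 15 + 9 = 70
σ = (3, 4, 2, 1): 23 + 23 + (-5) + 23 = 64
σ = (4, 1, 2, 3): 27 + 20 + (-5) + 0 = 42
σ = (4, 1, 3, 2): 27 + 20 + 9 + 9 = 65
σ = (4, 2, 1, 3): 27 + 12 + 15 + 0 = 54
σ = (4, 2, 3, 1): 27 + 12 + 9 + 23 = 71
σ = (4, 3, 1, 2): 27 + 4 + 15 + 9 = 55
σ = (4, 3, 2, 1): 27 + 4 + (-5) + 23 = 49
Optimal value attained by: σ = (3, 2, 4, 1).
Answer: det⊕(A) = 80; verdict: NONSINGULAR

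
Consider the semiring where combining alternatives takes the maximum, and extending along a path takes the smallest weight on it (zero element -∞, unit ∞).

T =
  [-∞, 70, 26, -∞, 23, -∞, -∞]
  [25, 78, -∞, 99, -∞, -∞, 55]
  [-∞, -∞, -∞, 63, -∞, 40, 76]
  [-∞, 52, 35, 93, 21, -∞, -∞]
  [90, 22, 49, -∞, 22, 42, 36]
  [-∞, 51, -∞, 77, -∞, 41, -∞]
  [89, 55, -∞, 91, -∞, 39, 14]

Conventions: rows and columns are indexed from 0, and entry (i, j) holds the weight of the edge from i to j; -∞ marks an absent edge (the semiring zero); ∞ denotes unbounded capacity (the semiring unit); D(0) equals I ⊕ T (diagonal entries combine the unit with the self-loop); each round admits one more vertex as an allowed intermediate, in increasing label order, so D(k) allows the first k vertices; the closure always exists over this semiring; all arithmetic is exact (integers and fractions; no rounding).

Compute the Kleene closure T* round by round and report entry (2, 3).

D(0):
  [∞, 70, 26, -∞, 23, -∞, -∞]
  [25, ∞, -∞, 99, -∞, -∞, 55]
  [-∞, -∞, ∞, 63, -∞, 40, 76]
  [-∞, 52, 35, ∞, 21, -∞, -∞]
  [90, 22, 49, -∞, ∞, 42, 36]
  [-∞, 51, -∞, 77, -∞, ∞, -∞]
  [89, 55, -∞, 91, -∞, 39, ∞]
D(1):
  [∞, 70, 26, -∞, 23, -∞, -∞]
  [25, ∞, 25, 99, 23, -∞, 55]
  [-∞, -∞, ∞, 63, -∞, 40, 76]
  [-∞, 52, 35, ∞, 21, -∞, -∞]
  [90, 70, 49, -∞, ∞, 42, 36]
  [-∞, 51, -∞, 77, -∞, ∞, -∞]
  [89, 70, 26, 91, 23, 39, ∞]
D(2):
  [∞, 70, 26, 70, 23, -∞, 55]
  [25, ∞, 25, 99, 23, -∞, 55]
  [-∞, -∞, ∞, 63, -∞, 40, 76]
  [25, 52, 35, ∞, 23, -∞, 52]
  [90, 70, 49, 70, ∞, 42, 55]
  [25, 51, 25, 77, 23, ∞, 51]
  [89, 70, 26, 91, 23, 39, ∞]
D(3):
  [∞, 70, 26, 70, 23, 26, 55]
  [25, ∞, 25, 99, 23, 25, 55]
  [-∞, -∞, ∞, 63, -∞, 40, 76]
  [25, 52, 35, ∞, 23, 35, 52]
  [90, 70, 49, 70, ∞, 42, 55]
  [25, 51, 25, 77, 23, ∞, 51]
  [89, 70, 26, 91, 23, 39, ∞]
D(4):
  [∞, 70, 35, 70, 23, 35, 55]
  [25, ∞, 35, 99, 23, 35, 55]
  [25, 52, ∞, 63, 23, 40, 76]
  [25, 52, 35, ∞, 23, 35, 52]
  [90, 70, 49, 70, ∞, 42, 55]
  [25, 52, 35, 77, 23, ∞, 52]
  [89, 70, 35, 91, 23, 39, ∞]
D(5):
  [∞, 70, 35, 70, 23, 35, 55]
  [25, ∞, 35, 99, 23, 35, 55]
  [25, 52, ∞, 63, 23, 40, 76]
  [25, 52, 35, ∞, 23, 35, 52]
  [90, 70, 49, 70, ∞, 42, 55]
  [25, 52, 35, 77, 23, ∞, 52]
  [89, 70, 35, 91, 23, 39, ∞]
D(6):
  [∞, 70, 35, 70, 23, 35, 55]
  [25, ∞, 35, 99, 23, 35, 55]
  [25, 52, ∞, 63, 23, 40, 76]
  [25, 52, 35, ∞, 23, 35, 52]
  [90, 70, 49, 70, ∞, 42, 55]
  [25, 52, 35, 77, 23, ∞, 52]
  [89, 70, 35, 91, 23, 39, ∞]
D(7):
  [∞, 70, 35, 70, 23, 39, 55]
  [55, ∞, 35, 99, 23, 39, 55]
  [76, 70, ∞, 76, 23, 40, 76]
  [52, 52, 35, ∞, 23, 39, 52]
  [90, 70, 49, 70, ∞, 42, 55]
  [52, 52, 35, 77, 23, ∞, 52]
  [89, 70, 35, 91, 23, 39, ∞]
Answer: T*[2][3] = 76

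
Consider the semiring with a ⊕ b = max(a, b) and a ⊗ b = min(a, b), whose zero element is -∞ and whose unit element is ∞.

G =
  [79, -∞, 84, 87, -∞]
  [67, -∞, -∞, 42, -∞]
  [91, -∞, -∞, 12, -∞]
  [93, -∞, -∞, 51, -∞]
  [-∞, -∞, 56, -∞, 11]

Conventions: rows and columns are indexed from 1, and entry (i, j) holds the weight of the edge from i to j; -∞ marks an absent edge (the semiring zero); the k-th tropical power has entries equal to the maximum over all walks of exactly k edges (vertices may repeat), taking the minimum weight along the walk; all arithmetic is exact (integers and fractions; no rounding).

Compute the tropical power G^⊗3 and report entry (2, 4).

G^⊗2:
  [87, -∞, 79, 79, -∞]
  [67, -∞, 67, 67, -∞]
  [79, -∞, 84, 87, -∞]
  [79, -∞, 84, 87, -∞]
  [56, -∞, 11, 12, 11]
G^⊗3:
  [79, -∞, 84, 87, -∞]
  [67, -∞, 67, 67, -∞]
  [87, -∞, 79, 79, -∞]
  [87, -∞, 79, 79, -∞]
  [56, -∞, 56, 56, 11]
Key observation: the optimum is the walk 2->1->1->4, with weight 67 min 79 min 87 = 67.
Optimal value attained by: walk 2->1->1->4.
Answer: (G^⊗3)[2][4] = 67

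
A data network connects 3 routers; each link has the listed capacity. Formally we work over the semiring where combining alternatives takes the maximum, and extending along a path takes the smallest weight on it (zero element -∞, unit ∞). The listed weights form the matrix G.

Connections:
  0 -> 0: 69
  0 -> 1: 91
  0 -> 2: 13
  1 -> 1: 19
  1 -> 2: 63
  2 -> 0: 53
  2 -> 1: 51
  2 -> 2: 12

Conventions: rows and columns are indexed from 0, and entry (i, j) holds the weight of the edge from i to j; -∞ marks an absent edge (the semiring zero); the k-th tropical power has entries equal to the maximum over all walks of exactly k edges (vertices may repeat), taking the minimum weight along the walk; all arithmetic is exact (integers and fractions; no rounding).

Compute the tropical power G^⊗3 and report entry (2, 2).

G^⊗2:
  [69, 69, 63]
  [53, 51, 19]
  [53, 53, 51]
G^⊗3:
  [69, 69, 63]
  [53, 53, 51]
  [53, 53, 53]
Key observation: the optimum is the walk 2->0->1->2, with weight 53 min 91 min 63 = 53.
Optimal value attained by: walk 2->0->1->2.
Answer: (G^⊗3)[2][2] = 53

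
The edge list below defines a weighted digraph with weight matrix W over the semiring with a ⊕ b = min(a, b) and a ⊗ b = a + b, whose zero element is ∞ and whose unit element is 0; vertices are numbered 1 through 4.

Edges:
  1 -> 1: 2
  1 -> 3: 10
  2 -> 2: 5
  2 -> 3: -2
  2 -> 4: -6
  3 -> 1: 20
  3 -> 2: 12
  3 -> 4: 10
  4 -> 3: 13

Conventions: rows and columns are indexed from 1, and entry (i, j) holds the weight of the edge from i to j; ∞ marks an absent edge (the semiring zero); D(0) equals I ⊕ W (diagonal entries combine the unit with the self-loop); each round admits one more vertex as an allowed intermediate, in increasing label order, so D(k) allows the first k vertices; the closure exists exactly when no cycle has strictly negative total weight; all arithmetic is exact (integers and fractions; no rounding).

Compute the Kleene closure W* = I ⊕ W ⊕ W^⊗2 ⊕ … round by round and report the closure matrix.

D(0):
  [0, ∞, 10, ∞]
  [∞, 0, -2, -6]
  [20, 12, 0, 10]
  [∞, ∞, 13, 0]
D(1):
  [0, ∞, 10, ∞]
  [∞, 0, -2, -6]
  [20, 12, 0, 10]
  [∞, ∞, 13, 0]
D(2):
  [0, ∞, 10, ∞]
  [∞, 0, -2, -6]
  [20, 12, 0, 6]
  [∞, ∞, 13, 0]
D(3):
  [0, 22, 10, 16]
  [18, 0, -2, -6]
  [20, 12, 0, 6]
  [33, 25, 13, 0]
D(4):
  [0, 22, 10, 16]
  [18, 0, -2, -6]
  [20, 12, 0, 6]
  [33, 25, 13, 0]
Answer: W* = [[0, 22, 10, 16], [18, 0, -2, -6], [20, 12, 0, 6], [33, 25, 13, 0]]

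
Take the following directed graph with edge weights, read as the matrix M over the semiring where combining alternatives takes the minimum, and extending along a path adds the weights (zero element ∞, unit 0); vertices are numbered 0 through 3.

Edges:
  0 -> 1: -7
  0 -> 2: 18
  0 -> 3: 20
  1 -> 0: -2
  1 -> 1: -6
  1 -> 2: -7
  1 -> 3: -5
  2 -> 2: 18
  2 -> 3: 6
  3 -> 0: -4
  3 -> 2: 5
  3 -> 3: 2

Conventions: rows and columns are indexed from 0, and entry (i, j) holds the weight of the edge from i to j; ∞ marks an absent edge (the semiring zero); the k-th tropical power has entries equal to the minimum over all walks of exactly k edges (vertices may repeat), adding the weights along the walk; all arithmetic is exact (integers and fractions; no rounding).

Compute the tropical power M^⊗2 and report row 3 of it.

M^⊗2:
  [-9, -13, -14, -12]
  [-9, -12, -13, -11]
  [2, ∞, 11, 8]
  [-2, -11, 7, 4]
Answer: row 3 of M^⊗2 = [-2, -11, 7, 4]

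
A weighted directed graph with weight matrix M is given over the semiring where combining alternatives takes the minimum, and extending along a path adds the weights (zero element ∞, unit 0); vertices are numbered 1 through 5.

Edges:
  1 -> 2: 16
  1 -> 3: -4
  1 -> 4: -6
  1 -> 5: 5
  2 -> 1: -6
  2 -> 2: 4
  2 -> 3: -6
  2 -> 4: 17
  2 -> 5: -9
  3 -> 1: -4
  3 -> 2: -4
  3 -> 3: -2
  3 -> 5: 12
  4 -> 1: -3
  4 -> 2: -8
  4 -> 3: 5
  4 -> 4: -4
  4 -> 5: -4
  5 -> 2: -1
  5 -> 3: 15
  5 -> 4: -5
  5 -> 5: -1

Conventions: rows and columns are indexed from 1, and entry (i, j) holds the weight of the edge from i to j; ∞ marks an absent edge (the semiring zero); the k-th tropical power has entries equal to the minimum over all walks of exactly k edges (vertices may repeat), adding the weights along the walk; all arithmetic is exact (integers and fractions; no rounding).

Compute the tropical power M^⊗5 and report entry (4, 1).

M^⊗2:
  [-9, -14, -6, -10, -10]
  [-10, -10, -10, -14, -10]
  [-10, -6, -10, -10, -13]
  [-14, -12, -14, -9, -17]
  [-8, -13, -7, -9, -10]
M^⊗3:
  [-20, -18, -20, -15, -23]
  [-17, -22, -16, -18, -19]
  [-14, -18, -14, -18, -15]
  [-18, -18, -18, -22, -21]
  [-19, -17, -19, -15, -22]
M^⊗4:
  [-24, -24, -24, -28, -27]
  [-28, -26, -28, -24, -31]
  [-24, -26, -24, -22, -27]
  [-25, -30, -24, -26, -27]
  [-23, -23, -23, -27, -26]
M^⊗5:
  [-31, -36, -30, -32, -33]
  [-32, -32, -32, -36, -35]
  [-32, -30, -32, -32, -35]
  [-36, -34, -36, -32, -39]
  [-30, -35, -29, -31, -32]
Key observation: the optimum is the walk 4->2->5->4->2->1, with weight (-8) + (-9) + (-5) + (-8) + (-6) = -36.
Optimal value attained by: walk 4->2->5->4->2->1.
Answer: (M^⊗5)[4][1] = -36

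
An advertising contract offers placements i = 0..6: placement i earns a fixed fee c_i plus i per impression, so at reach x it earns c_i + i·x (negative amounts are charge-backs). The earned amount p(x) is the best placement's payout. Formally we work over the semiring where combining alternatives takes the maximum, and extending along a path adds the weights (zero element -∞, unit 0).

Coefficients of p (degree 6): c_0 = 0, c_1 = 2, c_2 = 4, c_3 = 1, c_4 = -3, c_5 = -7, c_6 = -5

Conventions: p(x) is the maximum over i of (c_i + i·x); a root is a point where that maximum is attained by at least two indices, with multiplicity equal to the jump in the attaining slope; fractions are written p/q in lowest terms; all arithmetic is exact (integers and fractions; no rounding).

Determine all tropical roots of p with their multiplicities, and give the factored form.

hull edge (i=0, c=0) to (i=2, c=4): slope 2, span 2
hull edge (i=2, c=4) to (i=6, c=-5): slope -9/4, span 4
Factored form: p(x) = -5 ⊗ (x ⊕ (-2)) ⊗ (x ⊕ (-2)) ⊗ (x ⊕ 9/4) ⊗ (x ⊕ 9/4) ⊗ (x ⊕ 9/4) ⊗ (x ⊕ 9/4)
Answer: roots = -2 (mult 2), 9/4 (mult 4)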